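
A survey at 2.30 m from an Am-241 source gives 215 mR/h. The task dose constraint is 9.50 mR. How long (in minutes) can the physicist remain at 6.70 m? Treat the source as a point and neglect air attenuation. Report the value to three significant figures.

22.5 min

Applying the 1/r² law, rate at 6.70 m:
215 × (2.30/6.70)² = 215 × 0.1178 = 25.33 mR/h.
Stay time = 9.50 mR ÷ 25.33 mR/h = 0.3750 h = 22.50 min.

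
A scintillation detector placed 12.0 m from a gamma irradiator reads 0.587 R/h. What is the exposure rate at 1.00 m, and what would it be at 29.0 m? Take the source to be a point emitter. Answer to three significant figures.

By the inverse-square law,
At 1.00 m: 0.587 × (12.0/1.00)² = 0.587 × 144.0 = 84.53 R/h
At 29.0 m: (1.00/29.0)² = 0.001189, so 84.53 × 0.001189 = 0.1005 R/h.

84.5 R/h; 0.101 R/h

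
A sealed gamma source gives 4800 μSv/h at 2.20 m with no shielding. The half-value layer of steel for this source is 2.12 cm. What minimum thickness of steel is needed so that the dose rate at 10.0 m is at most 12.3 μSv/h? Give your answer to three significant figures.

8.99 cm

At 10.0 m, distance alone gives (2.20/10.0)² = 0.04840, so 4800 × 0.04840 = 232.3 μSv/h.
Further attenuation needed: 232.3/12.3 = 18.89.
n = log₂(18.89) = 4.240 half-value layers.
Thickness = 4.240 × 2.12 cm = 8.989 cm.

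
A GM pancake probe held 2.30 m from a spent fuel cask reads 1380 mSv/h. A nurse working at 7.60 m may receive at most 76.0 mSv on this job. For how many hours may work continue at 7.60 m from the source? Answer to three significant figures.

0.601 h

Using I₁d₁² = I₂d₂², rate at 7.60 m:
(2.30/7.60)² = 0.09159, so 1380 × 0.09159 = 126.4 mSv/h.
Stay time = 76.0 mSv ÷ 126.4 mSv/h = 0.6013 h.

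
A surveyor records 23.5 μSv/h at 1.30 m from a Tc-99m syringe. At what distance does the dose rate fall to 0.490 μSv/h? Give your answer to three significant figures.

Using I₁d₁² = I₂d₂², d₂ = d₁·√(I₁/I₂).
I₁/I₂ = 23.5/0.490 = 47.96, so d₂ = 1.30 × √47.96 = 9.003 m.

9.00 m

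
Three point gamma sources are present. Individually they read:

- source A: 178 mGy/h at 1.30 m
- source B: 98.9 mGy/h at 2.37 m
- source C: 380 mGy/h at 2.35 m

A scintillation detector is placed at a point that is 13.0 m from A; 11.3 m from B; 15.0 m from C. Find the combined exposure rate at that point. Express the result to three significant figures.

15.5 mGy/h

Each source contributes Iᵢ·(dᵢ/rᵢ)²; contributions add.
A: 178 × (1.30/13.0)² = 1.780 mGy/h
B: 98.9 × (2.37/11.3)² = 4.350 mGy/h
C: 380 × (2.35/15.0)² = 9.327 mGy/h
Total = 1.780 + 4.350 + 9.327 = 15.46 mGy/h.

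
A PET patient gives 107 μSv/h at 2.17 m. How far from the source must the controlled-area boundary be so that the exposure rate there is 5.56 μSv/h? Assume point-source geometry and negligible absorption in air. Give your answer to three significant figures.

Intensity scales as (d₁/d₂)², so d₂ = d₁·√(I₁/I₂).
I₁/I₂ = 107/5.56 = 19.24, so d₂ = 2.17 × √19.24 = 9.518 m.

9.52 m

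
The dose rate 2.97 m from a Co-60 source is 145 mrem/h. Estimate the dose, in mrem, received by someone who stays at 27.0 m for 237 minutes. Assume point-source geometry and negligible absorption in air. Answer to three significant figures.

By the inverse-square law, rate at 27.0 m:
145 × (2.97/27.0)² = 145 × 0.01210 = 1.754 mrem/h.
Dose = rate × time = 1.754 mrem/h × 3.950 h = 6.928 mrem.

6.93 mrem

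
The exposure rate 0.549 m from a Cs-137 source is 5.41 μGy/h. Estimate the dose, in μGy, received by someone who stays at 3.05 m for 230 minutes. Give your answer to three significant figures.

Since intensity falls as 1/r², rate at 3.05 m:
(0.549/3.05)² = 0.03240, so 5.41 × 0.03240 = 0.1753 μGy/h.
Dose = rate × time = 0.1753 μGy/h × 3.833 h = 0.6719 μGy.

0.672 μGy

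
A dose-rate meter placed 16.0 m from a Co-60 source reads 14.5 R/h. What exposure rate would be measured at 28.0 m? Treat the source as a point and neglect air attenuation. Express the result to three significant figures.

Applying the 1/r² law, scaling from 16.0 m to 28.0 m:
(16.0/28.0)² = 0.3265, so 14.5 × 0.3265 = 4.734 R/h.

4.73 R/h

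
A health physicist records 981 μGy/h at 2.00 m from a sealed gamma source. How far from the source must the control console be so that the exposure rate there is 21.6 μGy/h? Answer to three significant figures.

By the inverse-square law, d₂ = d₁·√(I₁/I₂).
I₁/I₂ = 981/21.6 = 45.42, so d₂ = 2.00 × √45.42 = 13.48 m.

13.5 m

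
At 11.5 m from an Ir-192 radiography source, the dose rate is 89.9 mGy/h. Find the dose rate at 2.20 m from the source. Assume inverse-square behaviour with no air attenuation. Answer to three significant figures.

2460 mGy/h

Applying the 1/r² law, the rate at 2.20 m is
(11.5/2.20)² = 27.32, so 89.9 × 27.32 = 2456 mGy/h.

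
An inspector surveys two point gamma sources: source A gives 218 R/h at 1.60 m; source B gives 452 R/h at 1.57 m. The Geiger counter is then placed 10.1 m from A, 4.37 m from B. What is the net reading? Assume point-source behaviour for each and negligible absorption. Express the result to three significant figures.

63.8 R/h

Each source contributes Iᵢ·(dᵢ/rᵢ)²; contributions add.
A: 218 × (1.60/10.1)² = 5.471 R/h
B: 452 × (1.57/4.37)² = 58.34 R/h
Total = 5.471 + 58.34 = 63.81 R/h.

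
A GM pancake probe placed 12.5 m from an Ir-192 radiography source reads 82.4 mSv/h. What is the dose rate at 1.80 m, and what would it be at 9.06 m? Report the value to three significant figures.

Applying the 1/r² law,
At 1.80 m: (12.5/1.80)² = 48.23, so 82.4 × 48.23 = 3974 mSv/h
At 9.06 m: (1.80/9.06)² = 0.03947, so 3974 × 0.03947 = 156.9 mSv/h.

3970 mSv/h; 157 mSv/h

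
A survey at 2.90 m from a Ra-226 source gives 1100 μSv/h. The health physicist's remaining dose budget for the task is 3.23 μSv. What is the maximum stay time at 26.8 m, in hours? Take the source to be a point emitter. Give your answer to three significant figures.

Using I₁d₁² = I₂d₂², rate at 26.8 m:
(2.90/26.8)² = 0.01171, so 1100 × 0.01171 = 12.88 μSv/h.
Stay time = 3.23 μSv ÷ 12.88 μSv/h = 0.2508 h.

0.251 h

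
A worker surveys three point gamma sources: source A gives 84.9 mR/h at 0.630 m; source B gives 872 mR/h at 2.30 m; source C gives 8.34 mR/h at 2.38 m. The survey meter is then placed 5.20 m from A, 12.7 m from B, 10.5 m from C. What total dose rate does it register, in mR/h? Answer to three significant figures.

30.3 mR/h

By superposition, sum each source's inverse-square contribution:
A: 84.9 × (0.630/5.20)² = 1.246 mR/h
B: 872 × (2.30/12.7)² = 28.60 mR/h
C: 8.34 × (2.38/10.5)² = 0.4285 mR/h
Total = 1.246 + 28.60 + 0.4285 = 30.27 mR/h.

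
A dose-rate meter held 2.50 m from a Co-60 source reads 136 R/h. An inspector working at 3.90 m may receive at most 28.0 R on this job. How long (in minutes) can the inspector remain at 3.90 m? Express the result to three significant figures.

Since intensity falls as 1/r², rate at 3.90 m:
(2.50/3.90)² = 0.4109, so 136 × 0.4109 = 55.88 R/h.
Stay time = 28.0 R ÷ 55.88 R/h = 0.5011 h = 30.07 min.

30.1 min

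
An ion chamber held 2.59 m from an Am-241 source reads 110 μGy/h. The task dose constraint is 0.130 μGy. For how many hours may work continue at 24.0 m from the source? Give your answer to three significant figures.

Using I₁d₁² = I₂d₂², rate at 24.0 m:
(2.59/24.0)² = 0.01165, so 110 × 0.01165 = 1.282 μGy/h.
Stay time = 0.130 μGy ÷ 1.282 μGy/h = 0.1014 h.

0.101 h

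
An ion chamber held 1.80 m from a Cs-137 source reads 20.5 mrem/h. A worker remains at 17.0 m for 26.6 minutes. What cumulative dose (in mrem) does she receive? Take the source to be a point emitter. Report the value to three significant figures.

By the inverse-square law, rate at 17.0 m:
(1.80/17.0)² = 0.01121, so 20.5 × 0.01121 = 0.2298 mrem/h.
Dose = rate × time = 0.2298 mrem/h × 0.4433 h = 0.1019 mrem.

0.102 mrem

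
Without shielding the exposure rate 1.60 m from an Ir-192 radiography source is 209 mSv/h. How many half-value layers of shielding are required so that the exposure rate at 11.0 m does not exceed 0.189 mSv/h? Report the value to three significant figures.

4.55 half-value layers

At 11.0 m, distance alone gives (1.60/11.0)² = 0.02116, so 209 × 0.02116 = 4.422 mSv/h.
Further attenuation needed: 4.422/0.189 = 23.40.
n = log₂(23.40) = 4.548 half-value layers.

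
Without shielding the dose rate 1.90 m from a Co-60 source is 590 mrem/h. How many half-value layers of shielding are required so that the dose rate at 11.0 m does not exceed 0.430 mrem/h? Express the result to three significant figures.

5.36 half-value layers

At 11.0 m, distance alone gives 590 × (1.90/11.0)² = 590 × 0.02983 = 17.60 mrem/h.
Further attenuation needed: 17.60/0.430 = 40.93.
n = log₂(40.93) = 5.355 half-value layers.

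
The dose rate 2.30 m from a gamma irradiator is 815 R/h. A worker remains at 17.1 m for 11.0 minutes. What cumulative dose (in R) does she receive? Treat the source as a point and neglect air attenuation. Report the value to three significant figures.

Applying the 1/r² law, rate at 17.1 m:
(2.30/17.1)² = 0.01809, so 815 × 0.01809 = 14.74 R/h.
Dose = rate × time = 14.74 R/h × 0.1833 h = 2.702 R.

2.70 R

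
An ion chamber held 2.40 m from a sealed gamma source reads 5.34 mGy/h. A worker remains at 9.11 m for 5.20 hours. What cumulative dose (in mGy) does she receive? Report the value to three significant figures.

Using I₁d₁² = I₂d₂², rate at 9.11 m:
5.34 × (2.40/9.11)² = 5.34 × 0.06940 = 0.3706 mGy/h.
Dose = rate × time = 0.3706 mGy/h × 5.200 h = 1.927 mGy.

1.93 mGy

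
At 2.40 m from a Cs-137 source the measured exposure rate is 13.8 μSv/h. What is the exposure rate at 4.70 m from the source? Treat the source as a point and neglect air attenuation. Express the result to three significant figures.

By the inverse-square law, scaling from 2.40 m to 4.70 m:
13.8 × (2.40/4.70)² = 13.8 × 0.2608 = 3.599 μSv/h.

3.60 μSv/h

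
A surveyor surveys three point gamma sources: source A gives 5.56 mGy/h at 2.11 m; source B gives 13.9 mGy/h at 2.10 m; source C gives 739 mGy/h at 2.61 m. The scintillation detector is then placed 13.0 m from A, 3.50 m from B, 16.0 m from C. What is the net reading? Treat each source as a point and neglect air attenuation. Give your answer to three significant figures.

24.8 mGy/h

Each source contributes Iᵢ·(dᵢ/rᵢ)²; contributions add.
A: 5.56 × (2.11/13.0)² = 0.1465 mGy/h
B: 13.9 × (2.10/3.50)² = 5.004 mGy/h
C: 739 × (2.61/16.0)² = 19.66 mGy/h
Total = 0.1465 + 5.004 + 19.66 = 24.81 mGy/h.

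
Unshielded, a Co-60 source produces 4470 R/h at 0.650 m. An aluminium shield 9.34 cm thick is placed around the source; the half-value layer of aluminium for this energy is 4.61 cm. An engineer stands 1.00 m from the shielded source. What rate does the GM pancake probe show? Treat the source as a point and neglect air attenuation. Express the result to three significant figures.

Distance alone: (0.650/1.00)² = 0.4225, so 4470 × 0.4225 = 1889 R/h.
Shield: 9.34/4.61 = 2.026 half-value layers → attenuation 2^(−2.026) = 0.2455.
Combined: 1889 × 0.2455 = 463.7 R/h.

464 R/h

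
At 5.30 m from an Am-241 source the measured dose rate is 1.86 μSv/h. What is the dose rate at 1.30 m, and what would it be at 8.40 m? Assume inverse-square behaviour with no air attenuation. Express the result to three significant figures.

30.9 μSv/h; 0.740 μSv/h

Intensity scales as (d₁/d₂)², so
At 1.30 m: 1.86 × (5.30/1.30)² = 1.86 × 16.62 = 30.91 μSv/h
At 8.40 m: 30.91 × (1.30/8.40)² = 30.91 × 0.02395 = 0.7403 μSv/h.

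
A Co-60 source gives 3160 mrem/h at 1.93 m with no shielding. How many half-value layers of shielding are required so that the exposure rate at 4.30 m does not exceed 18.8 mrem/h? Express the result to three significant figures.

5.08 half-value layers

At 4.30 m, distance alone gives 3160 × (1.93/4.30)² = 3160 × 0.2015 = 636.7 mrem/h.
Further attenuation needed: 636.7/18.8 = 33.87.
n = log₂(33.87) = 5.082 half-value layers.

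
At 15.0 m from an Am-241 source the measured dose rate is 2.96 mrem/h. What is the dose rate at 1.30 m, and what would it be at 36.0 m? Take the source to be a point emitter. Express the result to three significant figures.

394 mrem/h; 0.514 mrem/h

By the inverse-square law,
At 1.30 m: 2.96 × (15.0/1.30)² = 2.96 × 133.1 = 394.0 mrem/h
At 36.0 m: (1.30/36.0)² = 0.001304, so 394.0 × 0.001304 = 0.5138 mrem/h.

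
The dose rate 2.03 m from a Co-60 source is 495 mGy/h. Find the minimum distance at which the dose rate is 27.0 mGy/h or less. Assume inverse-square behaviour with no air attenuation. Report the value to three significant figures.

By the inverse-square law, d₂ = d₁·√(I₁/I₂).
I₁/I₂ = 495/27.0 = 18.33, so d₂ = 2.03 × √18.33 = 8.691 m.

8.69 m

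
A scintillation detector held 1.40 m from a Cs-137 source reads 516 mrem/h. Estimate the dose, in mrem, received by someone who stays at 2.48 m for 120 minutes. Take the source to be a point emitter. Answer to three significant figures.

Using I₁d₁² = I₂d₂², rate at 2.48 m:
(1.40/2.48)² = 0.3187, so 516 × 0.3187 = 164.4 mrem/h.
Dose = rate × time = 164.4 mrem/h × 2.000 h = 328.8 mrem.

329 mrem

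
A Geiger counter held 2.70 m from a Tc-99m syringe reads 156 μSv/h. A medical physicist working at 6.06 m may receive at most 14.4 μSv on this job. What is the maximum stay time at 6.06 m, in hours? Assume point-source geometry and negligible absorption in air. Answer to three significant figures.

0.465 h

Since intensity falls as 1/r², rate at 6.06 m:
(2.70/6.06)² = 0.1985, so 156 × 0.1985 = 30.97 μSv/h.
Stay time = 14.4 μSv ÷ 30.97 μSv/h = 0.4650 h.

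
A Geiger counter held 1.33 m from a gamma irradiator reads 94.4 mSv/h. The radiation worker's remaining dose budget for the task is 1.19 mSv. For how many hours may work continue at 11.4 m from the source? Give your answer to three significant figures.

By the inverse-square law, rate at 11.4 m:
94.4 × (1.33/11.4)² = 94.4 × 0.01361 = 1.285 mSv/h.
Stay time = 1.19 mSv ÷ 1.285 mSv/h = 0.9261 h.

0.926 h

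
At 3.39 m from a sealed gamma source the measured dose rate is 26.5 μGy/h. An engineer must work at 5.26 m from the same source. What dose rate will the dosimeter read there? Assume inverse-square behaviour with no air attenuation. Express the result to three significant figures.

11.0 μGy/h

Applying the 1/r² law, scaling from 3.39 m to 5.26 m:
26.5 × (3.39/5.26)² = 26.5 × 0.4154 = 11.01 μGy/h.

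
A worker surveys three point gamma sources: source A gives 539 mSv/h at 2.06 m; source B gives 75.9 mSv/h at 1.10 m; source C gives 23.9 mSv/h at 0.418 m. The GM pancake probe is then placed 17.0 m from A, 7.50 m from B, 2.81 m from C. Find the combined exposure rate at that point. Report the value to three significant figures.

Each source contributes Iᵢ·(dᵢ/rᵢ)²; contributions add.
A: 539 × (2.06/17.0)² = 7.915 mSv/h
B: 75.9 × (1.10/7.50)² = 1.633 mSv/h
C: 23.9 × (0.418/2.81)² = 0.5289 mSv/h
Total = 7.915 + 1.633 + 0.5289 = 10.08 mSv/h.

10.1 mSv/h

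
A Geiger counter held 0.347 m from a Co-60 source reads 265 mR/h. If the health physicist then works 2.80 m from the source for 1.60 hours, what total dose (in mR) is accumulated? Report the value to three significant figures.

Using I₁d₁² = I₂d₂², rate at 2.80 m:
(0.347/2.80)² = 0.01536, so 265 × 0.01536 = 4.070 mR/h.
Dose = rate × time = 4.070 mR/h × 1.600 h = 6.512 mR.

6.51 mR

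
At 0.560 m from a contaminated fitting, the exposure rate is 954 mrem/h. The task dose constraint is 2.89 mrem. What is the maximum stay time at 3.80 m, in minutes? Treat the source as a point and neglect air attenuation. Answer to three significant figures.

8.37 min

Intensity scales as (d₁/d₂)², so rate at 3.80 m:
954 × (0.560/3.80)² = 954 × 0.02172 = 20.72 mrem/h.
Stay time = 2.89 mrem ÷ 20.72 mrem/h = 0.1395 h = 8.370 min.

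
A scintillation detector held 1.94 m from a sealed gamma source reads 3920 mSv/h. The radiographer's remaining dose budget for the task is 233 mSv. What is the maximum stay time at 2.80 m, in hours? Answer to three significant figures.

Using I₁d₁² = I₂d₂², rate at 2.80 m:
3920 × (1.94/2.80)² = 3920 × 0.4801 = 1882 mSv/h.
Stay time = 233 mSv ÷ 1882 mSv/h = 0.1238 h.

0.124 h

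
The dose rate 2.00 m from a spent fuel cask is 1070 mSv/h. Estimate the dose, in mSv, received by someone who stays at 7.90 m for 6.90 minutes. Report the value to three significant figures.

7.89 mSv

Using I₁d₁² = I₂d₂², rate at 7.90 m:
(2.00/7.90)² = 0.06409, so 1070 × 0.06409 = 68.58 mSv/h.
Dose = rate × time = 68.58 mSv/h × 0.1150 h = 7.887 mSv.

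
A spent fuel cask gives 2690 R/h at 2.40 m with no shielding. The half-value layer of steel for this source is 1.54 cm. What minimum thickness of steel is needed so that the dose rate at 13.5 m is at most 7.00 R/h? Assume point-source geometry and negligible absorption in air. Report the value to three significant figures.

At 13.5 m, distance alone gives 2690 × (2.40/13.5)² = 2690 × 0.03160 = 85.00 R/h.
Further attenuation needed: 85.00/7.00 = 12.14.
n = log₂(12.14) = 3.602 half-value layers.
Thickness = 3.602 × 1.54 cm = 5.547 cm.

5.55 cm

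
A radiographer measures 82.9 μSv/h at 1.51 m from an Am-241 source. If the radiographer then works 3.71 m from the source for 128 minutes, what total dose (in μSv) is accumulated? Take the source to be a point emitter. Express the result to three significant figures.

29.3 μSv

By the inverse-square law, rate at 3.71 m:
82.9 × (1.51/3.71)² = 82.9 × 0.1657 = 13.74 μSv/h.
Dose = rate × time = 13.74 μSv/h × 2.133 h = 29.31 μSv.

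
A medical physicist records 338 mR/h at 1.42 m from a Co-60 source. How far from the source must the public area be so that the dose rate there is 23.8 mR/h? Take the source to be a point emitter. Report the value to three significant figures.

5.35 m

By the inverse-square law, d₂ = d₁·√(I₁/I₂).
I₁/I₂ = 338/23.8 = 14.20, so d₂ = 1.42 × √14.20 = 5.351 m.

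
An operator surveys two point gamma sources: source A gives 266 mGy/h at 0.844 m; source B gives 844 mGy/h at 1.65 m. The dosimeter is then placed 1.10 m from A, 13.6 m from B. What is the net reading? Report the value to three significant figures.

169 mGy/h

Each source contributes Iᵢ·(dᵢ/rᵢ)²; contributions add.
A: 266 × (0.844/1.10)² = 156.6 mGy/h
B: 844 × (1.65/13.6)² = 12.42 mGy/h
Total = 156.6 + 12.42 = 169.0 mGy/h.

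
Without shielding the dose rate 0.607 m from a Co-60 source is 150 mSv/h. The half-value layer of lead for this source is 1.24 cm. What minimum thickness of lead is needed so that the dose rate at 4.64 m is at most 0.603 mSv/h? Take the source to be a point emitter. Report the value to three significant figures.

At 4.64 m, distance alone gives 150 × (0.607/4.64)² = 150 × 0.01711 = 2.567 mSv/h.
Further attenuation needed: 2.567/0.603 = 4.257.
n = log₂(4.257) = 2.090 half-value layers.
Thickness = 2.090 × 1.24 cm = 2.592 cm.

2.59 cm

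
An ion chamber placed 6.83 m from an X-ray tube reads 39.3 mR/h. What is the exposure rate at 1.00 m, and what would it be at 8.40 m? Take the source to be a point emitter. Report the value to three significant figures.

Intensity scales as (d₁/d₂)², so
At 1.00 m: 39.3 × (6.83/1.00)² = 39.3 × 46.65 = 1833 mR/h
At 8.40 m: (1.00/8.40)² = 0.01417, so 1833 × 0.01417 = 25.97 mR/h.

1830 mR/h; 26.0 mR/h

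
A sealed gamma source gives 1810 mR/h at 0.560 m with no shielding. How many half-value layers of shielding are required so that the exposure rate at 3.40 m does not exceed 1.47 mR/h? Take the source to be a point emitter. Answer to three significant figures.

At 3.40 m, distance alone gives 1810 × (0.560/3.40)² = 1810 × 0.02713 = 49.11 mR/h.
Further attenuation needed: 49.11/1.47 = 33.41.
n = log₂(33.41) = 5.062 half-value layers.

5.06 half-value layers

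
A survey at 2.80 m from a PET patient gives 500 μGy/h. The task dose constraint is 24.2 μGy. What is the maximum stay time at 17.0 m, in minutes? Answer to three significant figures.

107 min

By the inverse-square law, rate at 17.0 m:
500 × (2.80/17.0)² = 500 × 0.02713 = 13.57 μGy/h.
Stay time = 24.2 μGy ÷ 13.57 μGy/h = 1.783 h = 107.0 min.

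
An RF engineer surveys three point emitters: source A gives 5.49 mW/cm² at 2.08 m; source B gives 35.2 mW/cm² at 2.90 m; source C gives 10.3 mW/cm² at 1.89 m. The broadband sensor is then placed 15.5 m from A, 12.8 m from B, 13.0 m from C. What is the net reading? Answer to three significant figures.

By superposition, sum each source's inverse-square contribution:
A: 5.49 × (2.08/15.5)² = 0.09886 mW/cm²
B: 35.2 × (2.90/12.8)² = 1.807 mW/cm²
C: 10.3 × (1.89/13.0)² = 0.2177 mW/cm²
Total = 0.09886 + 1.807 + 0.2177 = 2.124 mW/cm².

2.12 mW/cm²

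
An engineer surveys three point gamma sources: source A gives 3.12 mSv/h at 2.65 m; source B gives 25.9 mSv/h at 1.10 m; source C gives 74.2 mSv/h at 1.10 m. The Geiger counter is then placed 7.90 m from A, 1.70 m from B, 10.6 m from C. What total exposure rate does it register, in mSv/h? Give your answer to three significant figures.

12.0 mSv/h

Each source contributes Iᵢ·(dᵢ/rᵢ)²; contributions add.
A: 3.12 × (2.65/7.90)² = 0.3511 mSv/h
B: 25.9 × (1.10/1.70)² = 10.84 mSv/h
C: 74.2 × (1.10/10.6)² = 0.7991 mSv/h
Total = 0.3511 + 10.84 + 0.7991 = 11.99 mSv/h.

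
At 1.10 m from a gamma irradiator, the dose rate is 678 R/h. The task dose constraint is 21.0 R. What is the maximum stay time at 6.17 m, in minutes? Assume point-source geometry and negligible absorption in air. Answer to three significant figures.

Using I₁d₁² = I₂d₂², rate at 6.17 m:
(1.10/6.17)² = 0.03178, so 678 × 0.03178 = 21.55 R/h.
Stay time = 21.0 R ÷ 21.55 R/h = 0.9745 h = 58.47 min.

58.5 min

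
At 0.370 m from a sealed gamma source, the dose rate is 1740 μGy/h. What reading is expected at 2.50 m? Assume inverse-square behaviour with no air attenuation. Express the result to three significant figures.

Intensity scales as (d₁/d₂)², so the rate at 2.50 m is
1740 × (0.370/2.50)² = 1740 × 0.02190 = 38.11 μGy/h.

38.1 μGy/h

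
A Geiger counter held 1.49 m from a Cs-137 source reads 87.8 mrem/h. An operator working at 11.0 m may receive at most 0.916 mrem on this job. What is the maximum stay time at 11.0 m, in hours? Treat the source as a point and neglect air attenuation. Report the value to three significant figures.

Applying the 1/r² law, rate at 11.0 m:
87.8 × (1.49/11.0)² = 87.8 × 0.01835 = 1.611 mrem/h.
Stay time = 0.916 mrem ÷ 1.611 mrem/h = 0.5686 h.

0.569 h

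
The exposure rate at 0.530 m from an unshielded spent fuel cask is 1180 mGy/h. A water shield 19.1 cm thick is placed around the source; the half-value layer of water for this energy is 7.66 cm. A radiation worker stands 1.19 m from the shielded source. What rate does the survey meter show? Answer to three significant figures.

Distance alone: (0.530/1.19)² = 0.1984, so 1180 × 0.1984 = 234.1 mGy/h.
Shield: 19.1/7.66 = 2.493 half-value layers → attenuation 2^(−2.493) = 0.1776.
Combined: 234.1 × 0.1776 = 41.58 mGy/h.

41.6 mGy/h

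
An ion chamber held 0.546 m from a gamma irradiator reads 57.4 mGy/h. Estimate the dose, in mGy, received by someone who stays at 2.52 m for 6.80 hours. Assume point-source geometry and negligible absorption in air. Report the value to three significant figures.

18.3 mGy

Applying the 1/r² law, rate at 2.52 m:
(0.546/2.52)² = 0.04694, so 57.4 × 0.04694 = 2.694 mGy/h.
Dose = rate × time = 2.694 mGy/h × 6.800 h = 18.32 mGy.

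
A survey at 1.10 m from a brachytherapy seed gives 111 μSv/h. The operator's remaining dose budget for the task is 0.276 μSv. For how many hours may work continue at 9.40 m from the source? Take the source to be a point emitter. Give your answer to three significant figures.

0.182 h

Applying the 1/r² law, rate at 9.40 m:
(1.10/9.40)² = 0.01369, so 111 × 0.01369 = 1.520 μSv/h.
Stay time = 0.276 μSv ÷ 1.520 μSv/h = 0.1816 h.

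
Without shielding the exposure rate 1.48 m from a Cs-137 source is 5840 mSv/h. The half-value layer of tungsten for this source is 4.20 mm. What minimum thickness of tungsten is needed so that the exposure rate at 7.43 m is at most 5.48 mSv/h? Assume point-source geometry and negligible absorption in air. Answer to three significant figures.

At 7.43 m, distance alone gives 5840 × (1.48/7.43)² = 5840 × 0.03968 = 231.7 mSv/h.
Further attenuation needed: 231.7/5.48 = 42.28.
n = log₂(42.28) = 5.402 half-value layers.
Thickness = 5.402 × 4.20 mm = 22.69 mm.

22.7 mm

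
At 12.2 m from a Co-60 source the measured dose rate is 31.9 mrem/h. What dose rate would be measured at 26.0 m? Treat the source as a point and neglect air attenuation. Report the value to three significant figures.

7.02 mrem/h

By the inverse-square law, scaling from 12.2 m to 26.0 m:
(12.2/26.0)² = 0.2202, so 31.9 × 0.2202 = 7.024 mrem/h.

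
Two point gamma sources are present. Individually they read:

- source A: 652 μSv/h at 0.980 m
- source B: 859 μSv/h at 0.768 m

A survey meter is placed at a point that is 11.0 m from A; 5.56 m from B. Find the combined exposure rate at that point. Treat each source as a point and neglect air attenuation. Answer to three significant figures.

By superposition, sum each source's inverse-square contribution:
A: 652 × (0.980/11.0)² = 5.175 μSv/h
B: 859 × (0.768/5.56)² = 16.39 μSv/h
Total = 5.175 + 16.39 = 21.57 μSv/h.

21.6 μSv/h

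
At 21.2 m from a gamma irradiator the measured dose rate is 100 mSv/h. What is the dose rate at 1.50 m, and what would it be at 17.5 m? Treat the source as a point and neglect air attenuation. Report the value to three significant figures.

20000 mSv/h; 147 mSv/h

Intensity scales as (d₁/d₂)², so
At 1.50 m: 100 × (21.2/1.50)² = 100 × 199.8 = 19980 mSv/h
At 17.5 m: 19980 × (1.50/17.5)² = 19980 × 0.007347 = 146.8 mSv/h.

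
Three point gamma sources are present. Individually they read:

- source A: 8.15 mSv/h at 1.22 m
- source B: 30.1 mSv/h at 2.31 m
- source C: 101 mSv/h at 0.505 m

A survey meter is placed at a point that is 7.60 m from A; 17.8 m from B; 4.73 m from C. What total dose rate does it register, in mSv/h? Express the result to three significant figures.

Each source contributes Iᵢ·(dᵢ/rᵢ)²; contributions add.
A: 8.15 × (1.22/7.60)² = 0.2100 mSv/h
B: 30.1 × (2.31/17.8)² = 0.5069 mSv/h
C: 101 × (0.505/4.73)² = 1.151 mSv/h
Total = 0.2100 + 0.5069 + 1.151 = 1.868 mSv/h.

1.87 mSv/h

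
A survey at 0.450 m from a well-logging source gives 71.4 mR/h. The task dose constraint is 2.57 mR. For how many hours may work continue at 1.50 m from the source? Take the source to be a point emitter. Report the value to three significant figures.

0.400 h

Since intensity falls as 1/r², rate at 1.50 m:
71.4 × (0.450/1.50)² = 71.4 × 0.09000 = 6.426 mR/h.
Stay time = 2.57 mR ÷ 6.426 mR/h = 0.3999 h.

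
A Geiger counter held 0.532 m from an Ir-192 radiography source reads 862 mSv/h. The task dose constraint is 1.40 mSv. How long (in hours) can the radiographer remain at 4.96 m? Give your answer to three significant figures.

0.141 h

Using I₁d₁² = I₂d₂², rate at 4.96 m:
(0.532/4.96)² = 0.01150, so 862 × 0.01150 = 9.913 mSv/h.
Stay time = 1.40 mSv ÷ 9.913 mSv/h = 0.1412 h.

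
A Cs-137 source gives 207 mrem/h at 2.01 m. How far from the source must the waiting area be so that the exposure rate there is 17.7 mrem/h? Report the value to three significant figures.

6.87 m

By the inverse-square law, d₂ = d₁·√(I₁/I₂).
I₁/I₂ = 207/17.7 = 11.69, so d₂ = 2.01 × √11.69 = 6.872 m.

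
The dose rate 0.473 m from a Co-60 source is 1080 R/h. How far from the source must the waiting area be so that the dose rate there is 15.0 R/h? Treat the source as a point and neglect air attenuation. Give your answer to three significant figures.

Applying the 1/r² law, d₂ = d₁·√(I₁/I₂).
I₁/I₂ = 1080/15.0 = 72.00, so d₂ = 0.473 × √72.00 = 4.014 m.

4.01 m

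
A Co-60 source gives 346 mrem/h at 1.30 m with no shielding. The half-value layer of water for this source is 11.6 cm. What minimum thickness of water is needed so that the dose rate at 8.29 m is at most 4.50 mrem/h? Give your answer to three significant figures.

At 8.29 m, distance alone gives 346 × (1.30/8.29)² = 346 × 0.02459 = 8.508 mrem/h.
Further attenuation needed: 8.508/4.50 = 1.891.
n = log₂(1.891) = 0.9191 half-value layers.
Thickness = 0.9191 × 11.6 cm = 10.66 cm.

10.7 cm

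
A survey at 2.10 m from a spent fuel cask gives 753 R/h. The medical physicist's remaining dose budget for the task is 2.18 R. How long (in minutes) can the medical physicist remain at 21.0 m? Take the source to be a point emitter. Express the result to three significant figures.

17.4 min

Applying the 1/r² law, rate at 21.0 m:
753 × (2.10/21.0)² = 753 × 0.01000 = 7.530 R/h.
Stay time = 2.18 R ÷ 7.530 R/h = 0.2895 h = 17.37 min.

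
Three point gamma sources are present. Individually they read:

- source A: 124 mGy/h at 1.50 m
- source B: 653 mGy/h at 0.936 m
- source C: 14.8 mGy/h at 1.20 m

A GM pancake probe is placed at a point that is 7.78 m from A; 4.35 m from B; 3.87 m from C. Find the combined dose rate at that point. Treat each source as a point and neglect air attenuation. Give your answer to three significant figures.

36.3 mGy/h

Each source contributes Iᵢ·(dᵢ/rᵢ)²; contributions add.
A: 124 × (1.50/7.78)² = 4.609 mGy/h
B: 653 × (0.936/4.35)² = 30.23 mGy/h
C: 14.8 × (1.20/3.87)² = 1.423 mGy/h
Total = 4.609 + 30.23 + 1.423 = 36.26 mGy/h.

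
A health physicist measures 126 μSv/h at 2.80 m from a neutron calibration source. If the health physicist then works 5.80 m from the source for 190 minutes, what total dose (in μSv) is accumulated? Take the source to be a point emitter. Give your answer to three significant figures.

Using I₁d₁² = I₂d₂², rate at 5.80 m:
126 × (2.80/5.80)² = 126 × 0.2331 = 29.37 μSv/h.
Dose = rate × time = 29.37 μSv/h × 3.167 h = 93.01 μSv.

93.0 μSv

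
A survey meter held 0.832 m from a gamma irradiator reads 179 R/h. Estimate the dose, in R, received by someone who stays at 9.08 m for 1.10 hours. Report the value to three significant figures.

By the inverse-square law, rate at 9.08 m:
(0.832/9.08)² = 0.008396, so 179 × 0.008396 = 1.503 R/h.
Dose = rate × time = 1.503 R/h × 1.100 h = 1.653 R.

1.65 R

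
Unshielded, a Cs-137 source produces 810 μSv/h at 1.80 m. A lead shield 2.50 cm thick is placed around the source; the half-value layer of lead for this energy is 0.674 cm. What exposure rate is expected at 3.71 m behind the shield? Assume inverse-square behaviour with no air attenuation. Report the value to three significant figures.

14.6 μSv/h

Distance alone: 810 × (1.80/3.71)² = 810 × 0.2354 = 190.7 μSv/h.
Shield: 2.50/0.674 = 3.709 half-value layers → attenuation 2^(−3.709) = 0.07647.
Combined: 190.7 × 0.07647 = 14.58 μSv/h.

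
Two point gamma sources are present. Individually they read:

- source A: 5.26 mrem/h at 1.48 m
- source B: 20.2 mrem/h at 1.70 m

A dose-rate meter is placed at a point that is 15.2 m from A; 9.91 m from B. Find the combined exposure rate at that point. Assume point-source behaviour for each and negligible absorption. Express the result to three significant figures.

0.644 mrem/h

By superposition, sum each source's inverse-square contribution:
A: 5.26 × (1.48/15.2)² = 0.04987 mrem/h
B: 20.2 × (1.70/9.91)² = 0.5944 mrem/h
Total = 0.04987 + 0.5944 = 0.6443 mrem/h.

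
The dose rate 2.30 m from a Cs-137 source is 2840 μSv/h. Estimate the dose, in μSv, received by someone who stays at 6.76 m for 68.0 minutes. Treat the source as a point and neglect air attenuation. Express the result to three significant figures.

373 μSv

Intensity scales as (d₁/d₂)², so rate at 6.76 m:
(2.30/6.76)² = 0.1158, so 2840 × 0.1158 = 328.9 μSv/h.
Dose = rate × time = 328.9 μSv/h × 1.133 h = 372.6 μSv.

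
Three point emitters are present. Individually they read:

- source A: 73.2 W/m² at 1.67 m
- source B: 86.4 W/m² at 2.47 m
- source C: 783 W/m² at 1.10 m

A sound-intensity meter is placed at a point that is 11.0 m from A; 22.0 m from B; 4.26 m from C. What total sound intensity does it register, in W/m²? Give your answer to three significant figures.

55.0 W/m²

Each source contributes Iᵢ·(dᵢ/rᵢ)²; contributions add.
A: 73.2 × (1.67/11.0)² = 1.687 W/m²
B: 86.4 × (2.47/22.0)² = 1.089 W/m²
C: 783 × (1.10/4.26)² = 52.21 W/m²
Total = 1.687 + 1.089 + 52.21 = 54.99 W/m².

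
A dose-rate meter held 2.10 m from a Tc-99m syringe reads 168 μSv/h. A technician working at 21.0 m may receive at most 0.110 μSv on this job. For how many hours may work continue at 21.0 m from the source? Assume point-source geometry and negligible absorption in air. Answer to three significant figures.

0.0655 h

Intensity scales as (d₁/d₂)², so rate at 21.0 m:
168 × (2.10/21.0)² = 168 × 0.01000 = 1.680 μSv/h.
Stay time = 0.110 μSv ÷ 1.680 μSv/h = 0.06548 h.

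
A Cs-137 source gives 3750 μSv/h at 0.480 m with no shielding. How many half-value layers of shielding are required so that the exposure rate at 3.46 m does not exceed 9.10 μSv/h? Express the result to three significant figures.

At 3.46 m, distance alone gives 3750 × (0.480/3.46)² = 3750 × 0.01925 = 72.19 μSv/h.
Further attenuation needed: 72.19/9.10 = 7.933.
n = log₂(7.933) = 2.988 half-value layers.

2.99 half-value layers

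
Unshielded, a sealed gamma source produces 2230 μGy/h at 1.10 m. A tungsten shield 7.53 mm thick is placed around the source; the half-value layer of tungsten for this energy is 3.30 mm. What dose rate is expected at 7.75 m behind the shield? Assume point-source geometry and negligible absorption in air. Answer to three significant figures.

9.24 μGy/h

Distance alone: (1.10/7.75)² = 0.02015, so 2230 × 0.02015 = 44.93 μGy/h.
Shield: 7.53/3.30 = 2.282 half-value layers → attenuation 2^(−2.282) = 0.2056.
Combined: 44.93 × 0.2056 = 9.238 μGy/h.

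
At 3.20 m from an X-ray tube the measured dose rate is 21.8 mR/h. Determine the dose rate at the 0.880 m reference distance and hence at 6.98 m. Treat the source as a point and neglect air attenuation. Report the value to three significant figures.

Applying the 1/r² law,
At 0.880 m: (3.20/0.880)² = 13.22, so 21.8 × 13.22 = 288.2 mR/h
At 6.98 m: (0.880/6.98)² = 0.01589, so 288.2 × 0.01589 = 4.579 mR/h.

288 mR/h; 4.58 mR/h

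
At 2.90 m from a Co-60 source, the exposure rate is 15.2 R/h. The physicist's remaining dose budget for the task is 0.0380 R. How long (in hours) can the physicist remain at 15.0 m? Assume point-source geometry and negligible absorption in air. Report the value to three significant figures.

0.0669 h

Since intensity falls as 1/r², rate at 15.0 m:
15.2 × (2.90/15.0)² = 15.2 × 0.03738 = 0.5682 R/h.
Stay time = 0.0380 R ÷ 0.5682 R/h = 0.06688 h.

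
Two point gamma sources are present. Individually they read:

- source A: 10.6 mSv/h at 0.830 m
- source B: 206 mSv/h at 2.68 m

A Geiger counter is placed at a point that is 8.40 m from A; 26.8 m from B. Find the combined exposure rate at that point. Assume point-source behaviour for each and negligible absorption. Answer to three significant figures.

Each source contributes Iᵢ·(dᵢ/rᵢ)²; contributions add.
A: 10.6 × (0.830/8.40)² = 0.1035 mSv/h
B: 206 × (2.68/26.8)² = 2.060 mSv/h
Total = 0.1035 + 2.060 = 2.163 mSv/h.

2.16 mSv/h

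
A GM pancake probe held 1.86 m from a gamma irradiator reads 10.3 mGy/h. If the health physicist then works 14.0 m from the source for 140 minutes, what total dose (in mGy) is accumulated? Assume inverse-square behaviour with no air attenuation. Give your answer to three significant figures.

By the inverse-square law, rate at 14.0 m:
10.3 × (1.86/14.0)² = 10.3 × 0.01765 = 0.1818 mGy/h.
Dose = rate × time = 0.1818 mGy/h × 2.333 h = 0.4241 mGy.

0.424 mGy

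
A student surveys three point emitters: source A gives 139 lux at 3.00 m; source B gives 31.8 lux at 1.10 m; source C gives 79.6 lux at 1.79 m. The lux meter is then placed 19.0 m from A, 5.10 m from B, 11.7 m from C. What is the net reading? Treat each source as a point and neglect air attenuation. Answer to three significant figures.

By superposition, sum each source's inverse-square contribution:
A: 139 × (3.00/19.0)² = 3.465 lux
B: 31.8 × (1.10/5.10)² = 1.479 lux
C: 79.6 × (1.79/11.7)² = 1.863 lux
Total = 3.465 + 1.479 + 1.863 = 6.807 lux.

6.81 lux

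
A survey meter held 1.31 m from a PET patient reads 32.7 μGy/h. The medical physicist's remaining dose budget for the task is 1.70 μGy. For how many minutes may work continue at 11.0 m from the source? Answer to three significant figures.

Intensity scales as (d₁/d₂)², so rate at 11.0 m:
32.7 × (1.31/11.0)² = 32.7 × 0.01418 = 0.4637 μGy/h.
Stay time = 1.70 μGy ÷ 0.4637 μGy/h = 3.666 h = 220.0 min.

220 min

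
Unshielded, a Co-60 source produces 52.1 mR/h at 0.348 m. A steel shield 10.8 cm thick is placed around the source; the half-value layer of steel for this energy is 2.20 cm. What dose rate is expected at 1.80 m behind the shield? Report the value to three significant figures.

0.0648 mR/h

Distance alone: 52.1 × (0.348/1.80)² = 52.1 × 0.03738 = 1.947 mR/h.
Shield: 10.8/2.20 = 4.909 half-value layers → attenuation 2^(−4.909) = 0.03328.
Combined: 1.947 × 0.03328 = 0.06480 mR/h.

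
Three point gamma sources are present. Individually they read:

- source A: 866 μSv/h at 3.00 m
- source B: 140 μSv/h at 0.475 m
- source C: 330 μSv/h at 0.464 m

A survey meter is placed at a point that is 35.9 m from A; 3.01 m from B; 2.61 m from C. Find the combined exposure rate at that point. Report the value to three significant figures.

20.0 μSv/h

Each source contributes Iᵢ·(dᵢ/rᵢ)²; contributions add.
A: 866 × (3.00/35.9)² = 6.047 μSv/h
B: 140 × (0.475/3.01)² = 3.486 μSv/h
C: 330 × (0.464/2.61)² = 10.43 μSv/h
Total = 6.047 + 3.486 + 10.43 = 19.96 μSv/h.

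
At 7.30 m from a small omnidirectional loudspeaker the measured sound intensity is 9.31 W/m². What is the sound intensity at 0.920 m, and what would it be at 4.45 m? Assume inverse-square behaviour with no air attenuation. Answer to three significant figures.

586 W/m²; 25.1 W/m²

By the inverse-square law,
At 0.920 m: (7.30/0.920)² = 62.96, so 9.31 × 62.96 = 586.2 W/m²
At 4.45 m: (0.920/4.45)² = 0.04274, so 586.2 × 0.04274 = 25.05 W/m².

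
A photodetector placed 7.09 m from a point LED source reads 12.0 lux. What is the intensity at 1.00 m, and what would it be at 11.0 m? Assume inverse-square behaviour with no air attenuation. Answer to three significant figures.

603 lux; 4.99 lux

Applying the 1/r² law,
At 1.00 m: 12.0 × (7.09/1.00)² = 12.0 × 50.27 = 603.2 lux
At 11.0 m: (1.00/11.0)² = 0.008264, so 603.2 × 0.008264 = 4.985 lux.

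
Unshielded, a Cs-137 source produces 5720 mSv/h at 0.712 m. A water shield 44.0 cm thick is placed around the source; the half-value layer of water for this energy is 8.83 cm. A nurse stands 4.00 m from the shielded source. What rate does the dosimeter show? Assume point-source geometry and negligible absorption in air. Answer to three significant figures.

Distance alone: (0.712/4.00)² = 0.03168, so 5720 × 0.03168 = 181.2 mSv/h.
Shield: 44.0/8.83 = 4.983 half-value layers → attenuation 2^(−4.983) = 0.03162.
Combined: 181.2 × 0.03162 = 5.730 mSv/h.

5.73 mSv/h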